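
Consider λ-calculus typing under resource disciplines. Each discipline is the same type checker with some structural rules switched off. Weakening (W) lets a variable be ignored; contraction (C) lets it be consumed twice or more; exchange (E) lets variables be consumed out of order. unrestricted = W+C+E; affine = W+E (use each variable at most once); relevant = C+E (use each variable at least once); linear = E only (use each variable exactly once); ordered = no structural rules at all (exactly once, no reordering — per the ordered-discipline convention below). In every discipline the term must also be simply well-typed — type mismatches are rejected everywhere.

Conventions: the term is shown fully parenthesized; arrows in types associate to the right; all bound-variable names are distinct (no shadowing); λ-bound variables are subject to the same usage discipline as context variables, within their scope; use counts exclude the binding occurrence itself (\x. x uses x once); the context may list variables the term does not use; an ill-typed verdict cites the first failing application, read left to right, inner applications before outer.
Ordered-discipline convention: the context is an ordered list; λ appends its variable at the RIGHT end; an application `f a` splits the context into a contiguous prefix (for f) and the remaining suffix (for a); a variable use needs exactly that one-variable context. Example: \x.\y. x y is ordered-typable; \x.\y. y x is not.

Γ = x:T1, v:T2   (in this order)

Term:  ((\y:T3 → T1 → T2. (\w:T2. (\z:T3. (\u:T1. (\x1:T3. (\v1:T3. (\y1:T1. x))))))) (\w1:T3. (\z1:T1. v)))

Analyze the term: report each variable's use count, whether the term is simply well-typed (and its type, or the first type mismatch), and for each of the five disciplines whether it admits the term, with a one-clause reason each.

counts: x ×1, v ×1, y (λ-bound) ×0, w (λ-bound) ×0, z (λ-bound) ×0, u (λ-bound) ×0, x1 (λ-bound) ×0, v1 (λ-bound) ×0, y1 (λ-bound) ×0, w1 (λ-bound) ×0, z1 (λ-bound) ×0
uses in reading order: x, v
typing: well-typed — term : T2 → T3 → T1 → T3 → T3 → T1 → T1
ordered: ✗ — y, w, z, u, x1, v1, y1, w1, z1 left unused
linear: ✗ — y, w, z, u, x1, v1, y1, w1, z1 left unused
affine: ✓ — x, v, y, w, z, u, x1, v1, y1, w1, z1: no repeats, contraction unneeded
relevant: ✗ — y, w, z, u, x1, v1, y1, w1, z1 left unused
unrestricted: ✓ — simply typable at T2 → T3 → T1 → T3 → T3 → T1 → T1; W, C, E all held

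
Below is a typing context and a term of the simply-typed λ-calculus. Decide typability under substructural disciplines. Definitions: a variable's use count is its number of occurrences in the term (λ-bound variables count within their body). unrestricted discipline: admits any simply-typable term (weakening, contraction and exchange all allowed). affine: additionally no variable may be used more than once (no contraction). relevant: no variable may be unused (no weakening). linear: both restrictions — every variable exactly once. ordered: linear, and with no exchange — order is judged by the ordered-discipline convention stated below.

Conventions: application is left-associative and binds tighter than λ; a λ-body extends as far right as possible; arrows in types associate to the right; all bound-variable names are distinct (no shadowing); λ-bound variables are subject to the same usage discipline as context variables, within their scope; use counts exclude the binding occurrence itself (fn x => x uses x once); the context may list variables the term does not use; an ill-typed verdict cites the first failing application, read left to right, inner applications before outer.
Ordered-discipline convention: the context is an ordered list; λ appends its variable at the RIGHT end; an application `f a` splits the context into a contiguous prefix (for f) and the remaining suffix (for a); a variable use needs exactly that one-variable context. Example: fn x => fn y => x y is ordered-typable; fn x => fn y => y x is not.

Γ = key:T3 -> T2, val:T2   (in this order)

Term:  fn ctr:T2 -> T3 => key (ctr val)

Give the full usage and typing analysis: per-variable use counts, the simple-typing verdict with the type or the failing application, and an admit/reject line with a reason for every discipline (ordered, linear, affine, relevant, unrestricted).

counts: key ×1; val ×1; ctr [bound] ×1
left-to-right use order: key, ctr, val
typing: well-typed at (T2 -> T3) -> T2
ordered: ✗, needs exchange: uses follow key, ctr, val
linear: ✓, single use per variable (key, val, ctr)
affine: ✓, none of key, val, ctr used more than once
relevant: ✓, none of key, val, ctr goes unused
unrestricted: ✓, typability at (T2 -> T3) -> T2 is all that's needed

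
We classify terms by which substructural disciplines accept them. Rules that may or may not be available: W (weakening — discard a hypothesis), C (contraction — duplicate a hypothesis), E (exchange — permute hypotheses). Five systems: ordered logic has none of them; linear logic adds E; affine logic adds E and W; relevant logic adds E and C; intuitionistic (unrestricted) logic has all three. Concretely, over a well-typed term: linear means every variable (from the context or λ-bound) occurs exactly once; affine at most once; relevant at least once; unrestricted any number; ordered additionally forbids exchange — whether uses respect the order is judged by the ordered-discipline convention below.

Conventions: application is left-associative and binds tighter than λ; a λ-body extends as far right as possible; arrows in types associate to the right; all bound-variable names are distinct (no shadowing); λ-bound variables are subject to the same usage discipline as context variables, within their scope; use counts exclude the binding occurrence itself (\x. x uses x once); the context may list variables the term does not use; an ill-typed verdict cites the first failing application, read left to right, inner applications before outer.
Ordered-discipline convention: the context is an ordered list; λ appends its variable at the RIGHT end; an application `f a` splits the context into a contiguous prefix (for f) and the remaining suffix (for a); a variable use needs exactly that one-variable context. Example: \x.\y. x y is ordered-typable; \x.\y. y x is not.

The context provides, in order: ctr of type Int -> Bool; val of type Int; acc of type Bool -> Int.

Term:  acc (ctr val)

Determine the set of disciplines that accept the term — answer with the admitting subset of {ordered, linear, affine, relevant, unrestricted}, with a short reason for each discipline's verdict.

admitted by: linear, affine, relevant, unrestricted
counts: ctr: 1; val: 1; acc: 1
use order (left to right): acc, ctr, val
typing: ✓ — Int
ordered ✗ (needs exchange: uses follow acc, ctr, val)
linear ✓ (single use per variable (ctr, val, acc))
affine ✓ (ctr, val, acc: no repeats, contraction unneeded)
relevant ✓ (ctr, val, acc: all used, weakening unneeded)
unrestricted ✓ (type-checks (Int) and nothing is barred)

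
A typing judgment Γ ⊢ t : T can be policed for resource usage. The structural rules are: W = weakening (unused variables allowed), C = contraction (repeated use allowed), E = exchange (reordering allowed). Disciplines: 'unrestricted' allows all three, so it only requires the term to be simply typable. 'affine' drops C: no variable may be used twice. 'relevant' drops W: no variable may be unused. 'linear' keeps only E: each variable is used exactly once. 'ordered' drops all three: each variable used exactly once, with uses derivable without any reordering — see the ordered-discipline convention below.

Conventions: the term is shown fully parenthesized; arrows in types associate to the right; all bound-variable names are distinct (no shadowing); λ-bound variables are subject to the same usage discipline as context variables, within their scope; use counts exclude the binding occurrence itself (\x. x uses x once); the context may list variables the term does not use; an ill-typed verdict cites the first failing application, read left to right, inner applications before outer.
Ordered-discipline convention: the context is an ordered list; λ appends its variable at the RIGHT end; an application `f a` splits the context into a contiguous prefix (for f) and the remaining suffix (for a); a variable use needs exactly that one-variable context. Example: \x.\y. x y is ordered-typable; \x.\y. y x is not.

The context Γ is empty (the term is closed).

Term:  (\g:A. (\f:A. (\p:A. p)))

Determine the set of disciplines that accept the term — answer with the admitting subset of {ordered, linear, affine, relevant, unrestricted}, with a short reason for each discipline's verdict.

admitted in: affine, unrestricted
variable uses: g (λ-bound): 0×, f (λ-bound): 0×, p (λ-bound): 1×
uses in reading order: p
typing: well-typed — term : A → A → A → A
ordered: ✗ — unused: g, f — weakening required
linear: ✗ — unused: g, f — weakening required
affine: ✓ — at most one use each (g, f, p)
relevant: ✗ — unused: g, f — weakening required
unrestricted: ✓ — well-typed at A → A → A → A; no restrictions here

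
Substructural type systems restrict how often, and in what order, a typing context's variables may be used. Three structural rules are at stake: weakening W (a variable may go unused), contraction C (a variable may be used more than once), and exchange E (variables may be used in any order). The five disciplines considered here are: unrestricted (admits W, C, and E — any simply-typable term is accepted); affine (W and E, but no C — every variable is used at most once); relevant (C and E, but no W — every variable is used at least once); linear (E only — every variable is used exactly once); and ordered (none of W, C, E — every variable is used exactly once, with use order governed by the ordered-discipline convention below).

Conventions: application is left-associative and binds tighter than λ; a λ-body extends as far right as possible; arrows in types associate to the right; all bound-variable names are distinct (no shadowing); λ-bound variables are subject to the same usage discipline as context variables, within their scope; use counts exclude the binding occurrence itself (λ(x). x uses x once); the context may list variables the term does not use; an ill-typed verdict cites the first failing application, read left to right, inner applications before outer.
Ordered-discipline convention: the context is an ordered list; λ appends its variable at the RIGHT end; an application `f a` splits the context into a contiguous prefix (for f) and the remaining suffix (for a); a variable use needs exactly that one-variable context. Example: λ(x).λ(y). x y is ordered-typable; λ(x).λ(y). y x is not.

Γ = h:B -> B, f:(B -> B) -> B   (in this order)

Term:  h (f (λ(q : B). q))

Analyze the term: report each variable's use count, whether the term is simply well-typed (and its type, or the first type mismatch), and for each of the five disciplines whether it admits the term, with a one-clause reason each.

usage: h: 1, f: 1, q (bound): 1
uses in reading order: h, f, q
typing: well-typed — term : B
ordered: ✓, one use each (h, f, q); ordered split holds
linear: ✓, exactly-once usage across h, f, q
affine: ✓, no duplicate uses among h, f, q
relevant: ✓, none of h, f, q goes unused
unrestricted: ✓, type-checks (B) and nothing is barred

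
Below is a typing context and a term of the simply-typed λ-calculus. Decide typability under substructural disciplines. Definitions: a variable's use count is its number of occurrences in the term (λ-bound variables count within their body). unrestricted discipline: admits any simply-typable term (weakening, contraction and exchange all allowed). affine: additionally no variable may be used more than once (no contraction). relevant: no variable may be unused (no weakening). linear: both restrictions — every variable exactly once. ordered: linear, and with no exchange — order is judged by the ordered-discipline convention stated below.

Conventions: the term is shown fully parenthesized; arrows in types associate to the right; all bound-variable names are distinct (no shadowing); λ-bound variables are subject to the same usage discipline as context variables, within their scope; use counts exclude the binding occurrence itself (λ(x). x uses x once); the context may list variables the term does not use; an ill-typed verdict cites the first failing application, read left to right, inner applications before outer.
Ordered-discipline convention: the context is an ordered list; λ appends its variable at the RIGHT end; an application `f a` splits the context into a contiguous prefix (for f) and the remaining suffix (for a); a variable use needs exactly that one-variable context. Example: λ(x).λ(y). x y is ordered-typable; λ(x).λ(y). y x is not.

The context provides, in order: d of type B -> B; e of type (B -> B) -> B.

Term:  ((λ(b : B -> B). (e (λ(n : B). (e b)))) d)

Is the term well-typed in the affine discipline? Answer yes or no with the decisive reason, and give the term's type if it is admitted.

no — e ×2 used more than once (contraction)
usage: d: 1×; e: 2×; b [bound]: 1×; n [bound]: 0×
use order (left to right): e, e, b, d
typing: the term checks, with type B
summary: ordered ✗; linear ✗; affine ✗; relevant ✗; unrestricted ✓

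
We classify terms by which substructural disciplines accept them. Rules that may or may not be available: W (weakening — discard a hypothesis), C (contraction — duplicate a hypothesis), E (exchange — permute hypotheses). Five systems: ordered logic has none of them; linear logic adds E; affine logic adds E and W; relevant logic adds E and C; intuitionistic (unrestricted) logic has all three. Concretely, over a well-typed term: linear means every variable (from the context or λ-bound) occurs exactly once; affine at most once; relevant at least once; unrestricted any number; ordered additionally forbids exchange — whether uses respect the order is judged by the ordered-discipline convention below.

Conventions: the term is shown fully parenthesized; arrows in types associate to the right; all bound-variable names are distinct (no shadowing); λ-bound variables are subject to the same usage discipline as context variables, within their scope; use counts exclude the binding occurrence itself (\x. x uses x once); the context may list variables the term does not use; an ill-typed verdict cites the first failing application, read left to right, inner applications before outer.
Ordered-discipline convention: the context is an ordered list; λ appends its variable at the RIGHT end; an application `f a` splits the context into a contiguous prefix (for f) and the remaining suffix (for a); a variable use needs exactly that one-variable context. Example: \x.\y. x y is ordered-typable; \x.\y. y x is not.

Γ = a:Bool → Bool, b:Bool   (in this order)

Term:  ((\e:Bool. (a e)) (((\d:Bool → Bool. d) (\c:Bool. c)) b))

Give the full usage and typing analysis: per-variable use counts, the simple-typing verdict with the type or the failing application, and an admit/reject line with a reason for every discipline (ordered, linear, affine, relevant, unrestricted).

usage: a: 1; b: 1; e [bound]: 1; d [bound]: 1; c [bound]: 1
use order (left to right): a, e, d, c, b
typing: ✓ — Bool
ordered: ✓, one use each (a, b, e, d, c); ordered split holds
linear: ✓, single use per variable (a, b, e, d, c)
affine: ✓, none of a, b, e, d, c used more than once
relevant: ✓, every one of a, b, e, d, c appears
unrestricted: ✓, simply typable at Bool; W, C, E all held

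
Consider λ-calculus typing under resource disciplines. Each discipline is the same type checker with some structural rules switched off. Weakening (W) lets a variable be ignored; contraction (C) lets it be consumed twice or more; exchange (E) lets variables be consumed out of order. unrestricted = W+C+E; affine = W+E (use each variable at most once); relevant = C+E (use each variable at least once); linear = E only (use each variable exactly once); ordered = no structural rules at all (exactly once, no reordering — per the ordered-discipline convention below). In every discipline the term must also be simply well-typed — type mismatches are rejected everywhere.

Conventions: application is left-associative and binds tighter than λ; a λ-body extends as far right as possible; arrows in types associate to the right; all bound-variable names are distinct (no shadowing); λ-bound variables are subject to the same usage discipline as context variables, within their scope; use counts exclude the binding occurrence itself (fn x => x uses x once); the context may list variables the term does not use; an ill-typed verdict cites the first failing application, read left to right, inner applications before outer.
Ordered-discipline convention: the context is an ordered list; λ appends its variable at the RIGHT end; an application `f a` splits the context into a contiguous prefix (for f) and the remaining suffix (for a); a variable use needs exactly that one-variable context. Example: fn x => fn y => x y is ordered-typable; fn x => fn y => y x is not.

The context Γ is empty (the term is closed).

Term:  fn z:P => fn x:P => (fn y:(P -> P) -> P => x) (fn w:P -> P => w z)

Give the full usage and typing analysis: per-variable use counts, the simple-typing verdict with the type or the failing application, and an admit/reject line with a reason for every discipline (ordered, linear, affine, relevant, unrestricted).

usage: z (bound) ×1; x (bound) ×1; y (bound) ×0; w (bound) ×1
left-to-right use order: x, w, z
typing: the term checks, with type P -> P -> P
ordered: ✗ — unused: y — weakening required
linear: ✗ — unused: y — weakening required
affine: ✓ — at most one use each (z, x, y, w)
relevant: ✗ — unused: y — weakening required
unrestricted: ✓ — simply typable at P -> P -> P; W, C, E all held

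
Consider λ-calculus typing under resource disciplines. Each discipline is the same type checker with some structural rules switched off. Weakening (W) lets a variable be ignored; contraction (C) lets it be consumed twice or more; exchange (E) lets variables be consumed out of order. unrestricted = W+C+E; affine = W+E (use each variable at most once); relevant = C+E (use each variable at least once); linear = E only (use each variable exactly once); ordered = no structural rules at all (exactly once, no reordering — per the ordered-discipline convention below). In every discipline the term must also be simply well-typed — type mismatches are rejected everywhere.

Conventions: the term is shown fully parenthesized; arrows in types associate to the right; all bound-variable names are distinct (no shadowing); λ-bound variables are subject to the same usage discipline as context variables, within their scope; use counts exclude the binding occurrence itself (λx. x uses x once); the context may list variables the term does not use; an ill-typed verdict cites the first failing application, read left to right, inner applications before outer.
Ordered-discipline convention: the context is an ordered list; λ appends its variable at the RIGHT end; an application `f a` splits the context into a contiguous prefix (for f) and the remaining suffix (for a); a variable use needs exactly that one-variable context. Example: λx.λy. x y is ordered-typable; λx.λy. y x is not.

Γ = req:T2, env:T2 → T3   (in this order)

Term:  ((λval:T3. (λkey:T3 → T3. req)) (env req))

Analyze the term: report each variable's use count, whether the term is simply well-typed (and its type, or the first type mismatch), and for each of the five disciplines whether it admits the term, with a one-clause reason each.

variable uses: req ×2; env ×1; val (bound) ×0; key (bound) ×0
use order (left to right): req, env, req
typing: well-typed at (T3 → T3) → T2
ordered ✗ (uses contraction: req ×2; val, key left unused)
linear ✗ (uses contraction: req ×2; val, key left unused)
affine ✗ (uses contraction: req ×2)
relevant ✗ (val, key left unused)
unrestricted ✓ (simply typable at (T3 → T3) → T2; W, C, E all held)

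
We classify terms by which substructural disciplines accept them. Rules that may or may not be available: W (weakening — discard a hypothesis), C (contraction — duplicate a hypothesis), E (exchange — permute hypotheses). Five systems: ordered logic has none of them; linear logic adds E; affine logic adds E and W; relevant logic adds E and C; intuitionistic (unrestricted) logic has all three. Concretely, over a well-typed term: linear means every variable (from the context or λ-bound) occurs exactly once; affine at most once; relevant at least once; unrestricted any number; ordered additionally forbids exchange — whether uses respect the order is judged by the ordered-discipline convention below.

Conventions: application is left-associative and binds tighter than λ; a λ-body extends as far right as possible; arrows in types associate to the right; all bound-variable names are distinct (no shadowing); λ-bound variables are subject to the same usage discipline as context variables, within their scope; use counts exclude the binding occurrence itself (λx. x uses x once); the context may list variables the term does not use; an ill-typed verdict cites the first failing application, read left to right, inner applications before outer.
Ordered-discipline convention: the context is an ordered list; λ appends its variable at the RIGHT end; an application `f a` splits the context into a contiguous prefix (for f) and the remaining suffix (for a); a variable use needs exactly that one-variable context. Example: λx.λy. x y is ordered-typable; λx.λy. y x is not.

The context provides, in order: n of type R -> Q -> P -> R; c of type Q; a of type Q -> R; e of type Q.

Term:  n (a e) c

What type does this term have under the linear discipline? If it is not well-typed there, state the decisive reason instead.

term : P -> R
counts: n=1, c=1, a=1, e=1
left-to-right use order: n, a, e, c
typing: the term checks, with type P -> R
per-discipline verdicts: ordered ✗ · linear ✓ · affine ✓ · relevant ✓ · unrestricted ✓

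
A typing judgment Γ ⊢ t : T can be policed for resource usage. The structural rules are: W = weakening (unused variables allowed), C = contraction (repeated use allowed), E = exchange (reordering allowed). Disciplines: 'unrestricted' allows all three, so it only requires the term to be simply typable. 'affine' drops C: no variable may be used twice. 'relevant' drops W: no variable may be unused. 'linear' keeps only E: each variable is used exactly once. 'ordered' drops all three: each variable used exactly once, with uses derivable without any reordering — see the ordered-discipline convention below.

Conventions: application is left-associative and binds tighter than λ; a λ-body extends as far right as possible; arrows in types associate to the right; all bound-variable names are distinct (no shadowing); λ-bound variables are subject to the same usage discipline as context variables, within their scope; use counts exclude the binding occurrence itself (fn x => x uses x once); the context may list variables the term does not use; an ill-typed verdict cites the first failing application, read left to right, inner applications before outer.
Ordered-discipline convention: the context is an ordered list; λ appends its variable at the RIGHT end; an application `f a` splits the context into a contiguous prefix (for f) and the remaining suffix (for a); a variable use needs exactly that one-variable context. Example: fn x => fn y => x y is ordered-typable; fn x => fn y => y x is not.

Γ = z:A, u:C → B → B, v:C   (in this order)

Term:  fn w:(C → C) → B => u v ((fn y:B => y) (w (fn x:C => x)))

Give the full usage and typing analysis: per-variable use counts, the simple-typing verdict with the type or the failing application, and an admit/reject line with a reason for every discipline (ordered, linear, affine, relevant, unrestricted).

usage: z: 0×, u: 1×, v: 1×, w (bound): 1×, y (bound): 1×, x (bound): 1×
use order (left to right): u, v, y, w, x
typing: well-typed — term : ((C → C) → B) → B
ordered ✗ (unused: z — weakening required)
linear ✗ (unused: z — weakening required)
affine ✓ (z, u, v, w, y, x: no repeats, contraction unneeded)
relevant ✗ (unused: z — weakening required)
unrestricted ✓ (typability at ((C → C) → B) → B is all that's needed)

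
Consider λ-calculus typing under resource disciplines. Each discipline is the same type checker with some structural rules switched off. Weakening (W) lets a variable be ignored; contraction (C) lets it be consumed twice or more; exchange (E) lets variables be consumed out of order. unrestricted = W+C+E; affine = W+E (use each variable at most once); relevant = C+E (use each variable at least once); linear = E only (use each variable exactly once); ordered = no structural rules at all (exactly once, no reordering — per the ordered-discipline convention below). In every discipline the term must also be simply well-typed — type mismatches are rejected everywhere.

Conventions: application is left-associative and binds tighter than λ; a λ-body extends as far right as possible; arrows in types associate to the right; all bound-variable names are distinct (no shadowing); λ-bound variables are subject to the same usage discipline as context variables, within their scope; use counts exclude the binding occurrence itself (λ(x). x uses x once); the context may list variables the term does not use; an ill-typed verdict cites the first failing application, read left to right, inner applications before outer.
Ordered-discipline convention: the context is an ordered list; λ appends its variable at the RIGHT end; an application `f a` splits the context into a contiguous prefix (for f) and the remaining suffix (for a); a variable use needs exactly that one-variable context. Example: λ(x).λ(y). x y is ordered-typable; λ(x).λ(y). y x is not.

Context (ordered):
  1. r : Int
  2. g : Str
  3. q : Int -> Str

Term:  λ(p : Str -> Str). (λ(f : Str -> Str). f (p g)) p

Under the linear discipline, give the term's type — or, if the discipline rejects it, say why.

not well-typed under linear — repeated use of p ×2; needs weakening: r, q unused
variable uses: r: 0, g: 1, q: 0, p (bound): 2, f (bound): 1
uses in reading order: f, p, g, p
typing: well-typed — term : (Str -> Str) -> Str
across the five disciplines: ordered ✗; linear ✗; affine ✗; relevant ✗; unrestricted ✓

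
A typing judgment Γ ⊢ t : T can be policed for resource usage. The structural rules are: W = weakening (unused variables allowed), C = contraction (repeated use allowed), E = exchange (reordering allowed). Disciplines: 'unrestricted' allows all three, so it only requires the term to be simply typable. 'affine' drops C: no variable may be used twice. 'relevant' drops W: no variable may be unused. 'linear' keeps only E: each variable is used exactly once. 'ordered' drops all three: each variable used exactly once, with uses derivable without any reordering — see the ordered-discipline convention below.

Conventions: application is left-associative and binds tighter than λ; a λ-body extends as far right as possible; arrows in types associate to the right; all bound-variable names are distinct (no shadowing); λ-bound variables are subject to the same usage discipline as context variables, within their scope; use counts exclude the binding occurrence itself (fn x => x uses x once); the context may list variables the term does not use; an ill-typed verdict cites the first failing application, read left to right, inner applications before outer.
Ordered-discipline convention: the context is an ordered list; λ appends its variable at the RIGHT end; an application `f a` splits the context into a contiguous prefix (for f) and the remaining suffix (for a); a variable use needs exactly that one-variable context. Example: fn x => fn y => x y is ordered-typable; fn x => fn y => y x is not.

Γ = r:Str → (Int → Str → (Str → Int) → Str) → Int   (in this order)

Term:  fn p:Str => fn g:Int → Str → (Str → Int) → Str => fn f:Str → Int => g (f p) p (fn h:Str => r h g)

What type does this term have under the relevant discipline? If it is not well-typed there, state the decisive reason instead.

term : Str → (Int → Str → (Str → Int) → Str) → (Str → Int) → Str
counts: r ×1, p (bound) ×2, g (bound) ×2, f (bound) ×1, h (bound) ×1
order of uses: g, f, p, p, r, h, g
typing: ✓ — Str → (Int → Str → (Str → Int) → Str) → (Str → Int) → Str
all disciplines: ordered ✗; linear ✗; affine ✗; relevant ✓; unrestricted ✓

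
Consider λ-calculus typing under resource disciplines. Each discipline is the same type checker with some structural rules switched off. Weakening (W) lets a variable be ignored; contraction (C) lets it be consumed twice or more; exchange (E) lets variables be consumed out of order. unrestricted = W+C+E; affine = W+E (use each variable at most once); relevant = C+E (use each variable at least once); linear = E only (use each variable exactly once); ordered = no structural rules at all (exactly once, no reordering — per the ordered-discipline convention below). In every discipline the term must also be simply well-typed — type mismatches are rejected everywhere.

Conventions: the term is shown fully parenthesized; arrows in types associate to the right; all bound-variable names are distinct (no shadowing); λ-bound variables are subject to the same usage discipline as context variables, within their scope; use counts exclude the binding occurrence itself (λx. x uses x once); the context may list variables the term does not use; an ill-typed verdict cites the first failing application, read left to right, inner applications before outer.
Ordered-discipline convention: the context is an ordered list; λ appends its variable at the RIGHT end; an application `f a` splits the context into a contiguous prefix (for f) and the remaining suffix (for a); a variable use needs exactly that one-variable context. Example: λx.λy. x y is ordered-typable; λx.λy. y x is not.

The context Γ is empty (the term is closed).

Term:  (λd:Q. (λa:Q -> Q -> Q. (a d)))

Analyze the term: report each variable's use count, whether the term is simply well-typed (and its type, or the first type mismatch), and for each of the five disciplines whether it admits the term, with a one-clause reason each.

variable uses: d [bound] ×1, a [bound] ×1
use order (left to right): a, d
typing: ✓ — Q -> (Q -> Q -> Q) -> Q -> Q
ordered ✗ (use order a, d needs exchange)
linear ✓ (d, a: one use apiece)
affine ✓ (none of d, a used more than once)
relevant ✓ (at least one use each (d, a))
unrestricted ✓ (simply typable at Q -> (Q -> Q -> Q) -> Q -> Q; W, C, E all held)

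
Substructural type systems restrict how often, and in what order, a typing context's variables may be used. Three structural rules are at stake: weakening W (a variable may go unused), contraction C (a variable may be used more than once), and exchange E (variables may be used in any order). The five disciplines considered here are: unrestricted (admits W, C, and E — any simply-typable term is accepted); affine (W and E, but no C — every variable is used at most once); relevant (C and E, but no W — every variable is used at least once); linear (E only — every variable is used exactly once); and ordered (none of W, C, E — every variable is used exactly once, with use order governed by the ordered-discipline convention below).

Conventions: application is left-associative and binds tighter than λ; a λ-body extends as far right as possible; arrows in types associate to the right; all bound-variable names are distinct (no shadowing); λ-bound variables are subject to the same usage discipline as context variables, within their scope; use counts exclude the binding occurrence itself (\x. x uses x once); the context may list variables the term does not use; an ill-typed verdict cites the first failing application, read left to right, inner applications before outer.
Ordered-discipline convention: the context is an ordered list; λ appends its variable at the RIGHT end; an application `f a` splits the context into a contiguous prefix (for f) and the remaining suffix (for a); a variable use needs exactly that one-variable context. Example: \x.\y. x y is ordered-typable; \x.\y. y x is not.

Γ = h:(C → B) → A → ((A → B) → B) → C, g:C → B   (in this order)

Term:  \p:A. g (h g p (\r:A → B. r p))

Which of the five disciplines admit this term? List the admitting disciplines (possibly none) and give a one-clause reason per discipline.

admitted in: relevant, unrestricted
usage: h: 1×; g: 2×; p (λ-bound): 2×; r (λ-bound): 1×
use order (left to right): g, h, g, p, r, p
typing: well-typed at A → B
ordered: ✗, repeated use of g ×2, p ×2
linear: ✗, repeated use of g ×2, p ×2
affine: ✗, repeated use of g ×2, p ×2
relevant: ✓, every one of h, g, p, r appears
unrestricted: ✓, type-checks (A → B) and nothing is barred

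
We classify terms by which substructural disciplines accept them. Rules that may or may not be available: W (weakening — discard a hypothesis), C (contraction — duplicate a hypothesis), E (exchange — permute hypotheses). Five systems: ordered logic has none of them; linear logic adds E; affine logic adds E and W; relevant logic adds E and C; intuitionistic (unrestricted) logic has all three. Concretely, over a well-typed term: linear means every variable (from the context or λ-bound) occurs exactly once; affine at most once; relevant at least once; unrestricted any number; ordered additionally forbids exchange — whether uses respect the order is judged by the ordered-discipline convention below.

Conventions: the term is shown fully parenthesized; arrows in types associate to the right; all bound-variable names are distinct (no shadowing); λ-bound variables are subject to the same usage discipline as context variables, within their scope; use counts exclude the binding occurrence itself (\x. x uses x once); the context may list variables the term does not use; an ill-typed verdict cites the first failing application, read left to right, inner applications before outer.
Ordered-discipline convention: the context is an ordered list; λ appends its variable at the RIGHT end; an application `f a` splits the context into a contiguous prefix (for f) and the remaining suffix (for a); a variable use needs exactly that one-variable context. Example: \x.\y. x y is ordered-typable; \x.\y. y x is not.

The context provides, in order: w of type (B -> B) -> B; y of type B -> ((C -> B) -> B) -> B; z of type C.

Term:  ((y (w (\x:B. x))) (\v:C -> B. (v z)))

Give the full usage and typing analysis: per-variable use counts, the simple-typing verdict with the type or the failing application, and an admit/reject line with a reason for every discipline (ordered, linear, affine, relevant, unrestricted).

counts: w: 1, y: 1, z: 1, x (bound): 1, v (bound): 1
left-to-right use order: y, w, x, v, z
typing: ✓ — B
ordered ✗ (use order y, w, x, v, z needs exchange)
linear ✓ (each of w, y, z, x, v used exactly once)
affine ✓ (at most one use each (w, y, z, x, v))
relevant ✓ (at least one use each (w, y, z, x, v))
unrestricted ✓ (well-typed at B; no restrictions here)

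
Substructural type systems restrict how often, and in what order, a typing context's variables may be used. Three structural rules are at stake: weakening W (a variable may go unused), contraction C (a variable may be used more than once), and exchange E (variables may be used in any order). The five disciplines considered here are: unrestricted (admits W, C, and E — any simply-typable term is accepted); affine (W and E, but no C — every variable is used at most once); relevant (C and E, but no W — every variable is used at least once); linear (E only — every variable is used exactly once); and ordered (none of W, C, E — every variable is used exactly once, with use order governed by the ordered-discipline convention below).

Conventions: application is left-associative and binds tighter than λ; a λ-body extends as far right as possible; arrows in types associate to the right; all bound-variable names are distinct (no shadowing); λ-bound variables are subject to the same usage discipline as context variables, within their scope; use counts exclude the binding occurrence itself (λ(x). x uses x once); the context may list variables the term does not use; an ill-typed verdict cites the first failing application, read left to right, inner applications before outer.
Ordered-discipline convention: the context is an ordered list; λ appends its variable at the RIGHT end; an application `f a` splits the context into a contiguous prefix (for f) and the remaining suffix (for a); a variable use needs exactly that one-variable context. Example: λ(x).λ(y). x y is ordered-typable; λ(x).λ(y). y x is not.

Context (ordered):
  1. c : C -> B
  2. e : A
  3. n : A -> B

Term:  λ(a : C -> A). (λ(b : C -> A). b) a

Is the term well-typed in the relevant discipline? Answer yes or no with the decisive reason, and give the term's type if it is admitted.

no — c, e, n left unused
counts: c ×0; e ×0; n ×0; a (λ-bound) ×1; b (λ-bound) ×1
left-to-right use order: b, a
typing: the term checks, with type (C -> A) -> C -> A
all disciplines: ordered ✗ | linear ✗ | affine ✓ | relevant ✗ | unrestricted ✓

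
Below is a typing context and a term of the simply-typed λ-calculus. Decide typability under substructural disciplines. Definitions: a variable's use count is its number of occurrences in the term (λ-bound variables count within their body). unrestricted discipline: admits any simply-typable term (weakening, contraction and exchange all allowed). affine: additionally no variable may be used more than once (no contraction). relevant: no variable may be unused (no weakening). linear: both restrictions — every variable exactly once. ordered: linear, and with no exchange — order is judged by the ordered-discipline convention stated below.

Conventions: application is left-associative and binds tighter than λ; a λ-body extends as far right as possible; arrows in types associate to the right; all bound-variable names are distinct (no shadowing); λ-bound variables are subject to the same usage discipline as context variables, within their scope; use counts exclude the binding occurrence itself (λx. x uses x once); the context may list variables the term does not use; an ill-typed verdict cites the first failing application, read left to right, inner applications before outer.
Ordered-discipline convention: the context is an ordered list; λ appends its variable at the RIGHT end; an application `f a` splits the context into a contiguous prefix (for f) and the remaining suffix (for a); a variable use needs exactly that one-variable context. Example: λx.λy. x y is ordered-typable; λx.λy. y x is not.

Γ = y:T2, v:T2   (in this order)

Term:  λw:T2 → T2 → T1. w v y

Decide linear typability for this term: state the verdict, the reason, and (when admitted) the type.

yes — exactly-once usage across y, v, w; term : (T2 → T2 → T1) → T1
use counts: y: 1; v: 1; w [bound]: 1
left-to-right use order: w, v, y
typing: well-typed at (T2 → T2 → T1) → T1
summary: ordered ✗ · linear ✓ · affine ✓ · relevant ✓ · unrestricted ✓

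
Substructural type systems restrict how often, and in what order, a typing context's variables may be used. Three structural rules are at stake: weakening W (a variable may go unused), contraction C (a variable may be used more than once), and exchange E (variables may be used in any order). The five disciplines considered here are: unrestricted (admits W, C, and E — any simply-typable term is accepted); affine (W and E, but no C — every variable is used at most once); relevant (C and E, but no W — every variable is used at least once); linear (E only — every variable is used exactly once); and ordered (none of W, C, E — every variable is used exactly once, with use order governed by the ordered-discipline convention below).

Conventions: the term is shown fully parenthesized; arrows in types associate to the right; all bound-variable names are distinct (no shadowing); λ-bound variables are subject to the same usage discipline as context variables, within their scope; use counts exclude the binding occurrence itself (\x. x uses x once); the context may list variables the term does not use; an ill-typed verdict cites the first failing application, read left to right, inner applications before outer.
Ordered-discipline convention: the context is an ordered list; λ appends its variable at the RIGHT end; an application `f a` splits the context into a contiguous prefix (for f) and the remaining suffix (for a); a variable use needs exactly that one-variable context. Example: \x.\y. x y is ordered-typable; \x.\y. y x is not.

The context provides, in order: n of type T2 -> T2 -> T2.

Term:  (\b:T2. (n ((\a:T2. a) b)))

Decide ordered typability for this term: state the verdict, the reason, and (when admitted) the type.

yes — one use each (n, b, a); ordered split holds; term : T2 -> T2 -> T2
counts: n ×1, b (λ-bound) ×1, a (λ-bound) ×1
uses in reading order: n, a, b
typing: well-typed at T2 -> T2 -> T2
across the five disciplines: ordered ✓; linear ✓; affine ✓; relevant ✓; unrestricted ✓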